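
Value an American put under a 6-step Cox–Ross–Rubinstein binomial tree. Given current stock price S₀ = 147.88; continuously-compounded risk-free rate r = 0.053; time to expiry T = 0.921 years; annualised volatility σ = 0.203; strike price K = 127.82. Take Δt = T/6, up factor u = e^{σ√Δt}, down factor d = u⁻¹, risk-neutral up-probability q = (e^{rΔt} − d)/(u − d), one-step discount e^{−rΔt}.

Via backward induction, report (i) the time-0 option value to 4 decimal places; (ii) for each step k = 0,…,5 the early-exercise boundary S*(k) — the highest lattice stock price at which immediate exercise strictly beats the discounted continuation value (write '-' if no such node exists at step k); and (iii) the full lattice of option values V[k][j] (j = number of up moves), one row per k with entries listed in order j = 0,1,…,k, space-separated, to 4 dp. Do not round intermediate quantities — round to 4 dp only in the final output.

price = 2.2779
boundary = - - - - 107.5835 116.4894
tree:
2.2779
4.1131 0.6947
7.2556 1.4055 0.0787
12.3993 2.8319 0.1694 0.0000
20.2365 5.6796 0.3645 0.0000 0.0000
28.4616 11.3306 0.7842 0.0000 0.0000 0.0000
36.0578 20.2365 1.6874 0.0000 0.0000 0.0000 0.0000

Δt=0.15350, u=1.08278, d=0.92355, q=0.53143, disc=e^(-rΔt)=0.99190
k=6 terminal: V=max(K-S,0) → 36.0578 20.2365 1.6874 0.0000 0.0000 0.0000 0.0000
k=5: j=0 S=99.3584 intr=28.4616 cont=27.4259 V=28.4616[EX]; j=1 S=116.4894 intr=11.3306 cont=10.2949 V=11.3306[EX]; j=2 S=136.5741 intr=0.0000 cont=0.7842 V=0.7842[hold]; j=3 S=160.1218 intr=0.0000 cont=0.0000 V=0.0000[hold]; j=4 S=187.7294 intr=0.0000 cont=0.0000 V=0.0000[hold]; j=5 S=220.0971 intr=0.0000 cont=0.0000 V=0.0000[hold]  S*(5)=116.4894
k=4: j=0 S=107.5835 intr=20.2365 cont=19.2009 V=20.2365[EX]; j=1 S=126.1326 intr=1.6874 cont=5.6796 V=5.6796[hold]; j=2 S=147.8800 intr=0.0000 cont=0.3645 V=0.3645[hold]; j=3 S=173.3770 intr=0.0000 cont=0.0000 V=0.0000[hold]; j=4 S=203.2700 intr=0.0000 cont=0.0000 V=0.0000[hold]  S*(4)=107.5835
k=3: j=0 S=116.4894 intr=11.3306 cont=12.3993 V=12.3993[hold]; j=1 S=136.5741 intr=0.0000 cont=2.8319 V=2.8319[hold]; j=2 S=160.1218 intr=0.0000 cont=0.1694 V=0.1694[hold]; j=3 S=187.7294 intr=0.0000 cont=0.0000 V=0.0000[hold]  S*(3)=-
k=2: j=0 S=126.1326 intr=1.6874 cont=7.2556 V=7.2556[hold]; j=1 S=147.8800 intr=0.0000 cont=1.4055 V=1.4055[hold]; j=2 S=173.3770 intr=0.0000 cont=0.0787 V=0.0787[hold]  S*(2)=-
k=1: j=0 S=136.5741 intr=0.0000 cont=4.1131 V=4.1131[hold]; j=1 S=160.1218 intr=0.0000 cont=0.6947 V=0.6947[hold]  S*(1)=-
k=0: j=0 S=147.8800 intr=0.0000 cont=2.2779 V=2.2779[hold]  S*(0)=-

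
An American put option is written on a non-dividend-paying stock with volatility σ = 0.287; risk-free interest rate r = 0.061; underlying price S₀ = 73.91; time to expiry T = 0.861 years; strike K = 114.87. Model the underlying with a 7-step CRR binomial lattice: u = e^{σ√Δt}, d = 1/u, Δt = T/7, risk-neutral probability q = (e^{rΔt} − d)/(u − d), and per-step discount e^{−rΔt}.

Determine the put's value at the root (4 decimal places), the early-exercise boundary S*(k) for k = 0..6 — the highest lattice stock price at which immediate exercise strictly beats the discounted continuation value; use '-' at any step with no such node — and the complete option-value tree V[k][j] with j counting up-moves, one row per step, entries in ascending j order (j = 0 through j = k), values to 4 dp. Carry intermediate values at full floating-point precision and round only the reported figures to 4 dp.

price = 40.9600
boundary = 73.9100 81.7367 90.3922 81.7367 90.3922 81.7367 90.3922
tree:
40.9600
48.0372 33.1333
54.4368 40.9600 24.4778
60.2236 48.0372 33.1333 16.5737
65.4562 54.4368 40.9600 24.4778 9.2900
70.1878 60.2236 48.0372 33.1333 15.5196 3.4939
74.4664 65.4562 54.4368 40.9600 24.4778 7.2166 0.0000
78.3352 70.1878 60.2236 48.0372 33.1333 14.9058 0.0000 0.0000

Δt=0.12300  u=1.10589  d=0.90425  q=0.51221  discount=0.99253
step 7 (expiry): payoffs max(K−S,0) = 78.3352 70.1878 60.2236 48.0372 33.1333 14.9058 0.0000 0.0000
step 6: (k=6,j=0): S=40.4036, (K−S)⁺=74.4664, hold=73.6077 ⇒ V=74.4664 exercise | (k=6,j=1): S=49.4138, (K−S)⁺=65.4562, hold=64.5976 ⇒ V=65.4562 exercise | (k=6,j=2): S=60.4332, (K−S)⁺=54.4368, hold=53.5782 ⇒ V=54.4368 exercise | (k=6,j=3): S=73.9100, (K−S)⁺=40.9600, hold=40.1014 ⇒ V=40.9600 exercise | (k=6,j=4): S=90.3922, (K−S)⁺=24.4778, hold=23.6192 ⇒ V=24.4778 exercise | (k=6,j=5): S=110.5499, (K−S)⁺=4.3201, hold=7.2166 ⇒ V=7.2166 continue | (k=6,j=6): S=135.2029, (K−S)⁺=0.0000, hold=0.0000 ⇒ V=0.0000 continue  boundary S*=90.3922
step 5: (k=5,j=0): S=44.6822, (K−S)⁺=70.1878, hold=69.3292 ⇒ V=70.1878 exercise | (k=5,j=1): S=54.6464, (K−S)⁺=60.2236, hold=59.3649 ⇒ V=60.2236 exercise | (k=5,j=2): S=66.8328, (K−S)⁺=48.0372, hold=47.1786 ⇒ V=48.0372 exercise | (k=5,j=3): S=81.7367, (K−S)⁺=33.1333, hold=32.2747 ⇒ V=33.1333 exercise | (k=5,j=4): S=99.9642, (K−S)⁺=14.9058, hold=15.5196 ⇒ V=15.5196 continue | (k=5,j=5): S=122.2566, (K−S)⁺=0.0000, hold=3.4939 ⇒ V=3.4939 continue  boundary S*=81.7367
step 4: (k=4,j=0): S=49.4138, (K−S)⁺=65.4562, hold=64.5976 ⇒ V=65.4562 exercise | (k=4,j=1): S=60.4332, (K−S)⁺=54.4368, hold=53.5782 ⇒ V=54.4368 exercise | (k=4,j=2): S=73.9100, (K−S)⁺=40.9600, hold=40.1014 ⇒ V=40.9600 exercise | (k=4,j=3): S=90.3922, (K−S)⁺=24.4778, hold=23.9313 ⇒ V=24.4778 exercise | (k=4,j=4): S=110.5499, (K−S)⁺=4.3201, hold=9.2900 ⇒ V=9.2900 continue  boundary S*=90.3922
step 3: (k=3,j=0): S=54.6464, (K−S)⁺=60.2236, hold=59.3649 ⇒ V=60.2236 exercise | (k=3,j=1): S=66.8328, (K−S)⁺=48.0372, hold=47.1786 ⇒ V=48.0372 exercise | (k=3,j=2): S=81.7367, (K−S)⁺=33.1333, hold=32.2747 ⇒ V=33.1333 exercise | (k=3,j=3): S=99.9642, (K−S)⁺=14.9058, hold=16.5737 ⇒ V=16.5737 continue  boundary S*=81.7367
step 2: (k=2,j=0): S=60.4332, (K−S)⁺=54.4368, hold=53.5782 ⇒ V=54.4368 exercise | (k=2,j=1): S=73.9100, (K−S)⁺=40.9600, hold=40.1014 ⇒ V=40.9600 exercise | (k=2,j=2): S=90.3922, (K−S)⁺=24.4778, hold=24.4671 ⇒ V=24.4778 exercise  boundary S*=90.3922
step 1: (k=1,j=0): S=66.8328, (K−S)⁺=48.0372, hold=47.1786 ⇒ V=48.0372 exercise | (k=1,j=1): S=81.7367, (K−S)⁺=33.1333, hold=32.2747 ⇒ V=33.1333 exercise  boundary S*=81.7367
step 0: (k=0,j=0): S=73.9100, (K−S)⁺=40.9600, hold=40.1014 ⇒ V=40.9600 exercise  boundary S*=73.9100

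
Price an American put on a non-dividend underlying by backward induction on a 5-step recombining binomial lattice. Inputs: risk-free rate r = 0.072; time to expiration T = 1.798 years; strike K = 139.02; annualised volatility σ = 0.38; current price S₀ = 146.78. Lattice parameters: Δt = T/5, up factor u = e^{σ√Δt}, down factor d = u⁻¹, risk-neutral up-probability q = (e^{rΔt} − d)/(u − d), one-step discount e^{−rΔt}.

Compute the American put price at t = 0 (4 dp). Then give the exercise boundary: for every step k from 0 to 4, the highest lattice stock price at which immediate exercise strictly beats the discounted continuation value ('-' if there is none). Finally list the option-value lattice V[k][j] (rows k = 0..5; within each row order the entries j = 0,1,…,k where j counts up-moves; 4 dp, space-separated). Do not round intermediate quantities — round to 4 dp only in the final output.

price = 19.1089
boundary = - - 93.0548 74.0925 93.0548
tree:
19.1089
30.1893 9.0451
45.9652 16.0171 2.5567
64.9275 27.6383 5.2510 0.0000
80.0257 45.9652 10.7848 0.0000 0.0000
92.0472 64.9275 22.1501 0.0000 0.0000 0.0000

params: Δt=0.35960 u=1.25593 d=0.79623 q=0.50033 e^(-rΔt)=0.97444
t_5 payoffs: 92.0472 64.9275 22.1501 0.0000 0.0000 0.0000
t_4: node(4,0) S=58.9943 payoff=80.0257 vs cont=76.4725 → 80.0257 [stop]  node(4,1) S=93.0548 payoff=45.9652 vs cont=42.4120 → 45.9652 [stop]  node(4,2) S=146.7800 payoff=0.0000 vs cont=10.7848 → 10.7848 [wait]  node(4,3) S=231.5235 payoff=0.0000 vs cont=0.0000 → 0.0000 [wait]  node(4,4) S=365.1938 payoff=0.0000 vs cont=0.0000 → 0.0000 [wait]  ⇒ S*(4)=93.0548
t_3: node(3,0) S=74.0925 payoff=64.9275 vs cont=61.3743 → 64.9275 [stop]  node(3,1) S=116.8699 payoff=22.1501 vs cont=27.6383 → 27.6383 [wait]  node(3,2) S=184.3448 payoff=0.0000 vs cont=5.2510 → 5.2510 [wait]  node(3,3) S=290.7765 payoff=0.0000 vs cont=0.0000 → 0.0000 [wait]  ⇒ S*(3)=74.0925
t_2: node(2,0) S=93.0548 payoff=45.9652 vs cont=45.0878 → 45.9652 [stop]  node(2,1) S=146.7800 payoff=0.0000 vs cont=16.0171 → 16.0171 [wait]  node(2,2) S=231.5235 payoff=0.0000 vs cont=2.5567 → 2.5567 [wait]  ⇒ S*(2)=93.0548
t_1: node(1,0) S=116.8699 payoff=22.1501 vs cont=30.1893 → 30.1893 [wait]  node(1,1) S=184.3448 payoff=0.0000 vs cont=9.0451 → 9.0451 [wait]  ⇒ S*(1)=-
t_0: node(0,0) S=146.7800 payoff=0.0000 vs cont=19.1089 → 19.1089 [wait]  ⇒ S*(0)=-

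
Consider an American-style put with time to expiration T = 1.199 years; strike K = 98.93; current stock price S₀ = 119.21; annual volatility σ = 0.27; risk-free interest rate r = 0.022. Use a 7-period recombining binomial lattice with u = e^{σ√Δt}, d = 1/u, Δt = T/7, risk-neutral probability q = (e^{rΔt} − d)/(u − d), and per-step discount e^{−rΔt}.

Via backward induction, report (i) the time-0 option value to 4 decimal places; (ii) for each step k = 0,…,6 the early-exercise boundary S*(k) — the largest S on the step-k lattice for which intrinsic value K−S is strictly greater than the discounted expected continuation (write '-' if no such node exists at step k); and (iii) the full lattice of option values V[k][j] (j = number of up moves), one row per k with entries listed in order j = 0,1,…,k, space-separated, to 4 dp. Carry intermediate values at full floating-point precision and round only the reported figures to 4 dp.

price = 4.6070
boundary = - - - - - 68.1810 76.2418
tree:
4.6070
7.2163 1.9154
11.0026 3.3146 0.4678
16.2230 5.6313 0.9188 0.0000
22.9337 9.3342 1.8046 0.0000 0.0000
30.7490 14.9424 3.5445 0.0000 0.0000 0.0000
37.9575 22.6882 6.9620 0.0000 0.0000 0.0000 0.0000
44.4040 30.7490 13.6743 0.0000 0.0000 0.0000 0.0000 0.0000

Δt=0.17129  u=1.11823  d=0.89427  q=0.48895  discount=0.99624
step 7 (expiry): payoffs max(K−S,0) = 44.4040 30.7490 13.6743 0.0000 0.0000 0.0000 0.0000 0.0000
step 6: (k=6,j=0): S=60.9725, (K−S)⁺=37.9575, hold=37.5854 ⇒ V=37.9575 exercise | (k=6,j=1): S=76.2418, (K−S)⁺=22.6882, hold=22.3161 ⇒ V=22.6882 exercise | (k=6,j=2): S=95.3352, (K−S)⁺=3.5948, hold=6.9620 ⇒ V=6.9620 continue | (k=6,j=3): S=119.2100, (K−S)⁺=0.0000, hold=0.0000 ⇒ V=0.0000 continue | (k=6,j=4): S=149.0638, (K−S)⁺=0.0000, hold=0.0000 ⇒ V=0.0000 continue | (k=6,j=5): S=186.3940, (K−S)⁺=0.0000, hold=0.0000 ⇒ V=0.0000 continue | (k=6,j=6): S=233.0728, (K−S)⁺=0.0000, hold=0.0000 ⇒ V=0.0000 continue  boundary S*=76.2418
step 5: (k=5,j=0): S=68.1810, (K−S)⁺=30.7490, hold=30.3769 ⇒ V=30.7490 exercise | (k=5,j=1): S=85.2557, (K−S)⁺=13.6743, hold=14.9424 ⇒ V=14.9424 continue | (k=5,j=2): S=106.6063, (K−S)⁺=0.0000, hold=3.5445 ⇒ V=3.5445 continue | (k=5,j=3): S=133.3038, (K−S)⁺=0.0000, hold=0.0000 ⇒ V=0.0000 continue | (k=5,j=4): S=166.6872, (K−S)⁺=0.0000, hold=0.0000 ⇒ V=0.0000 continue | (k=5,j=5): S=208.4307, (K−S)⁺=0.0000, hold=0.0000 ⇒ V=0.0000 continue  boundary S*=68.1810
step 4: (k=4,j=0): S=76.2418, (K−S)⁺=22.6882, hold=22.9337 ⇒ V=22.9337 continue | (k=4,j=1): S=95.3352, (K−S)⁺=3.5948, hold=9.3342 ⇒ V=9.3342 continue | (k=4,j=2): S=119.2100, (K−S)⁺=0.0000, hold=1.8046 ⇒ V=1.8046 continue | (k=4,j=3): S=149.0638, (K−S)⁺=0.0000, hold=0.0000 ⇒ V=0.0000 continue | (k=4,j=4): S=186.3940, (K−S)⁺=0.0000, hold=0.0000 ⇒ V=0.0000 continue  boundary S*=-
step 3: (k=3,j=0): S=85.2557, (K−S)⁺=13.6743, hold=16.2230 ⇒ V=16.2230 continue | (k=3,j=1): S=106.6063, (K−S)⁺=0.0000, hold=5.6313 ⇒ V=5.6313 continue | (k=3,j=2): S=133.3038, (K−S)⁺=0.0000, hold=0.9188 ⇒ V=0.9188 continue | (k=3,j=3): S=166.6872, (K−S)⁺=0.0000, hold=0.0000 ⇒ V=0.0000 continue  boundary S*=-
step 2: (k=2,j=0): S=95.3352, (K−S)⁺=3.5948, hold=11.0026 ⇒ V=11.0026 continue | (k=2,j=1): S=119.2100, (K−S)⁺=0.0000, hold=3.3146 ⇒ V=3.3146 continue | (k=2,j=2): S=149.0638, (K−S)⁺=0.0000, hold=0.4678 ⇒ V=0.4678 continue  boundary S*=-
step 1: (k=1,j=0): S=106.6063, (K−S)⁺=0.0000, hold=7.2163 ⇒ V=7.2163 continue | (k=1,j=1): S=133.3038, (K−S)⁺=0.0000, hold=1.9154 ⇒ V=1.9154 continue  boundary S*=-
step 0: (k=0,j=0): S=119.2100, (K−S)⁺=0.0000, hold=4.6070 ⇒ V=4.6070 continue  boundary S*=-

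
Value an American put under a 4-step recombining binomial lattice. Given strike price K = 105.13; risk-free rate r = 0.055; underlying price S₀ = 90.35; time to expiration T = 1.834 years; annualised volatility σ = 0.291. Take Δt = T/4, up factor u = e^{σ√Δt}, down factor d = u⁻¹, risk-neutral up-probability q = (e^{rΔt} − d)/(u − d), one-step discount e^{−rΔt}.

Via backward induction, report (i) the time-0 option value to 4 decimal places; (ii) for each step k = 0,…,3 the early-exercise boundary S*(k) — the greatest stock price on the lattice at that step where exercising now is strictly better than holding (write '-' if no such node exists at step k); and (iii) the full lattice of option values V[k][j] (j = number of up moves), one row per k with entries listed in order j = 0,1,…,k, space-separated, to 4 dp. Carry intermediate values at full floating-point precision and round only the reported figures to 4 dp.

price = 19.7629
boundary = - 74.1913 60.9226 74.1913
tree:
19.7629
30.9387 10.2295
44.2074 18.1330 3.3018
55.1032 30.9387 6.9857 0.0000
64.0502 44.2074 14.7800 0.0000 0.0000

Δt=0.45850, u=1.21780, d=0.82115, q=0.51528, disc=e^(-rΔt)=0.97510
k=4 terminal: V=max(K-S,0) → 64.0502 44.2074 14.7800 0.0000 0.0000
k=3: j=0 S=50.0268 intr=55.1032 cont=52.4852 V=55.1032[EX]; j=1 S=74.1913 intr=30.9387 cont=28.3207 V=30.9387[EX]; j=2 S=110.0280 intr=0.0000 cont=6.9857 V=6.9857[hold]; j=3 S=163.1748 intr=0.0000 cont=0.0000 V=0.0000[hold]  S*(3)=74.1913
k=2: j=0 S=60.9226 intr=44.2074 cont=41.5895 V=44.2074[EX]; j=1 S=90.3500 intr=14.7800 cont=18.1330 V=18.1330[hold]; j=2 S=133.9918 intr=0.0000 cont=3.3018 V=3.3018[hold]  S*(2)=60.9226
k=1: j=0 S=74.1913 intr=30.9387 cont=30.0054 V=30.9387[EX]; j=1 S=110.0280 intr=0.0000 cont=10.2295 V=10.2295[hold]  S*(1)=74.1913
k=0: j=0 S=90.3500 intr=14.7800 cont=19.7629 V=19.7629[hold]  S*(0)=-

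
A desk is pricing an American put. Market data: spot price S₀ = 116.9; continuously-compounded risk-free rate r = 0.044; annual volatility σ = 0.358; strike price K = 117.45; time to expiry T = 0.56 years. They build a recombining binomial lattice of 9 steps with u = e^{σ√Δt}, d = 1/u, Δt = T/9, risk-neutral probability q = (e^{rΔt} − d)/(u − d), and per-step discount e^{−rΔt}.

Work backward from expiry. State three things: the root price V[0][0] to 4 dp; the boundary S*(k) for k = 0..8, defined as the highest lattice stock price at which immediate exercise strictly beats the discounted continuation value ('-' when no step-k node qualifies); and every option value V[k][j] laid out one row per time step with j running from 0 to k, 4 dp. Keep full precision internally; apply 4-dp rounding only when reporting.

price = 11.8109
boundary = - - - - 81.7868 74.7997 81.7868 89.4264 97.7797
tree:
11.8109
16.3014 7.2589
21.8603 10.6757 3.7857
28.3994 15.2575 6.0235 1.5056
35.6632 21.0878 9.3469 2.6394 0.3481
42.6503 28.0348 14.0614 4.5509 0.6885 0.0000
49.0404 35.6632 20.3462 7.6768 1.3618 0.0000 0.0000
54.8846 42.6503 28.0236 12.5645 2.6935 0.0000 0.0000 0.0000
60.2295 49.0404 35.6632 19.6703 5.3273 0.0000 0.0000 0.0000 0.0000
65.1179 54.8846 42.6503 28.0236 10.5367 0.0000 0.0000 0.0000 0.0000 0.0000

Δt=0.06222  u=1.09341  d=0.91457  q=0.49302  discount=0.99727
step 9 (expiry): payoffs max(K−S,0) = 65.1179 54.8846 42.6503 28.0236 10.5367 0.0000 0.0000 0.0000 0.0000 0.0000
step 8: (k=8,j=0): S=57.2205, (K−S)⁺=60.2295, hold=59.9084 ⇒ V=60.2295 exercise | (k=8,j=1): S=68.4096, (K−S)⁺=49.0404, hold=48.7193 ⇒ V=49.0404 exercise | (k=8,j=2): S=81.7868, (K−S)⁺=35.6632, hold=35.3421 ⇒ V=35.6632 exercise | (k=8,j=3): S=97.7797, (K−S)⁺=19.6703, hold=19.3492 ⇒ V=19.6703 exercise | (k=8,j=4): S=116.9000, (K−S)⁺=0.5500, hold=5.3273 ⇒ V=5.3273 continue | (k=8,j=5): S=139.7592, (K−S)⁺=0.0000, hold=0.0000 ⇒ V=0.0000 continue | (k=8,j=6): S=167.0883, (K−S)⁺=0.0000, hold=0.0000 ⇒ V=0.0000 continue | (k=8,j=7): S=199.7615, (K−S)⁺=0.0000, hold=0.0000 ⇒ V=0.0000 continue | (k=8,j=8): S=238.8238, (K−S)⁺=0.0000, hold=0.0000 ⇒ V=0.0000 continue  boundary S*=97.7797
step 7: (k=7,j=0): S=62.5654, (K−S)⁺=54.8846, hold=54.5635 ⇒ V=54.8846 exercise | (k=7,j=1): S=74.7997, (K−S)⁺=42.6503, hold=42.3291 ⇒ V=42.6503 exercise | (k=7,j=2): S=89.4264, (K−S)⁺=28.0236, hold=27.7025 ⇒ V=28.0236 exercise | (k=7,j=3): S=106.9133, (K−S)⁺=10.5367, hold=12.5645 ⇒ V=12.5645 continue | (k=7,j=4): S=127.8196, (K−S)⁺=0.0000, hold=2.6935 ⇒ V=2.6935 continue | (k=7,j=5): S=152.8140, (K−S)⁺=0.0000, hold=0.0000 ⇒ V=0.0000 continue | (k=7,j=6): S=182.6960, (K−S)⁺=0.0000, hold=0.0000 ⇒ V=0.0000 continue | (k=7,j=7): S=218.4212, (K−S)⁺=0.0000, hold=0.0000 ⇒ V=0.0000 continue  boundary S*=89.4264
step 6: (k=6,j=0): S=68.4096, (K−S)⁺=49.0404, hold=48.7193 ⇒ V=49.0404 exercise | (k=6,j=1): S=81.7868, (K−S)⁺=35.6632, hold=35.3421 ⇒ V=35.6632 exercise | (k=6,j=2): S=97.7797, (K−S)⁺=19.6703, hold=20.3462 ⇒ V=20.3462 continue | (k=6,j=3): S=116.9000, (K−S)⁺=0.5500, hold=7.6768 ⇒ V=7.6768 continue | (k=6,j=4): S=139.7592, (K−S)⁺=0.0000, hold=1.3618 ⇒ V=1.3618 continue | (k=6,j=5): S=167.0883, (K−S)⁺=0.0000, hold=0.0000 ⇒ V=0.0000 continue | (k=6,j=6): S=199.7615, (K−S)⁺=0.0000, hold=0.0000 ⇒ V=0.0000 continue  boundary S*=81.7868
step 5: (k=5,j=0): S=74.7997, (K−S)⁺=42.6503, hold=42.3291 ⇒ V=42.6503 exercise | (k=5,j=1): S=89.4264, (K−S)⁺=28.0236, hold=28.0348 ⇒ V=28.0348 continue | (k=5,j=2): S=106.9133, (K−S)⁺=10.5367, hold=14.0614 ⇒ V=14.0614 continue | (k=5,j=3): S=127.8196, (K−S)⁺=0.0000, hold=4.5509 ⇒ V=4.5509 continue | (k=5,j=4): S=152.8140, (K−S)⁺=0.0000, hold=0.6885 ⇒ V=0.6885 continue | (k=5,j=5): S=182.6960, (K−S)⁺=0.0000, hold=0.0000 ⇒ V=0.0000 continue  boundary S*=74.7997
step 4: (k=4,j=0): S=81.7868, (K−S)⁺=35.6632, hold=35.3476 ⇒ V=35.6632 exercise | (k=4,j=1): S=97.7797, (K−S)⁺=19.6703, hold=21.0878 ⇒ V=21.0878 continue | (k=4,j=2): S=116.9000, (K−S)⁺=0.5500, hold=9.3469 ⇒ V=9.3469 continue | (k=4,j=3): S=139.7592, (K−S)⁺=0.0000, hold=2.6394 ⇒ V=2.6394 continue | (k=4,j=4): S=167.0883, (K−S)⁺=0.0000, hold=0.3481 ⇒ V=0.3481 continue  boundary S*=81.7868
step 3: (k=3,j=0): S=89.4264, (K−S)⁺=28.0236, hold=28.3994 ⇒ V=28.3994 continue | (k=3,j=1): S=106.9133, (K−S)⁺=10.5367, hold=15.2575 ⇒ V=15.2575 continue | (k=3,j=2): S=127.8196, (K−S)⁺=0.0000, hold=6.0235 ⇒ V=6.0235 continue | (k=3,j=3): S=152.8140, (K−S)⁺=0.0000, hold=1.5056 ⇒ V=1.5056 continue  boundary S*=-
step 2: (k=2,j=0): S=97.7797, (K−S)⁺=19.6703, hold=21.8603 ⇒ V=21.8603 continue | (k=2,j=1): S=116.9000, (K−S)⁺=0.5500, hold=10.6757 ⇒ V=10.6757 continue | (k=2,j=2): S=139.7592, (K−S)⁺=0.0000, hold=3.7857 ⇒ V=3.7857 continue  boundary S*=-
step 1: (k=1,j=0): S=106.9133, (K−S)⁺=10.5367, hold=16.3014 ⇒ V=16.3014 continue | (k=1,j=1): S=127.8196, (K−S)⁺=0.0000, hold=7.2589 ⇒ V=7.2589 continue  boundary S*=-
step 0: (k=0,j=0): S=116.9000, (K−S)⁺=0.5500, hold=11.8109 ⇒ V=11.8109 continue  boundary S*=-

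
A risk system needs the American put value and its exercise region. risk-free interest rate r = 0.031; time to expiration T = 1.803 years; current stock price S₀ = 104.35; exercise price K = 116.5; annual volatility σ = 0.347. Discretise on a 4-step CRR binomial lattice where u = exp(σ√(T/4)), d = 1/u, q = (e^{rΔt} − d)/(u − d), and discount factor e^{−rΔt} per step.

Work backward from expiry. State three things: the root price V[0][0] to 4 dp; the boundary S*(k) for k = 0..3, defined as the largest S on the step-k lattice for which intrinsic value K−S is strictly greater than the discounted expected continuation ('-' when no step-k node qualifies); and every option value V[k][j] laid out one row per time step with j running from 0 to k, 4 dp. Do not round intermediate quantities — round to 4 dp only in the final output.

Δt=0.45075  u=1.26234  d=0.79218  q=0.47195  discount=0.98612
step 4 (expiry): payoffs max(K−S,0) = 75.4054 51.0155 12.1500 0.0000 0.0000
step 3: (k=3,j=0): S=51.8754, (K−S)⁺=64.6246, hold=63.0080 ⇒ V=64.6246 exercise | (k=3,j=1): S=82.6638, (K−S)⁺=33.8362, hold=32.2196 ⇒ V=33.8362 exercise | (k=3,j=2): S=131.7254, (K−S)⁺=0.0000, hold=6.3268 ⇒ V=6.3268 continue | (k=3,j=3): S=209.9053, (K−S)⁺=0.0000, hold=0.0000 ⇒ V=0.0000 continue  boundary S*=82.6638
step 2: (k=2,j=0): S=65.4845, (K−S)⁺=51.0155, hold=49.3989 ⇒ V=51.0155 exercise | (k=2,j=1): S=104.3500, (K−S)⁺=12.1500, hold=20.5638 ⇒ V=20.5638 continue | (k=2,j=2): S=166.2824, (K−S)⁺=0.0000, hold=3.2945 ⇒ V=3.2945 continue  boundary S*=65.4845
step 1: (k=1,j=0): S=82.6638, (K−S)⁺=33.8362, hold=36.1354 ⇒ V=36.1354 continue | (k=1,j=1): S=131.7254, (K−S)⁺=0.0000, hold=12.2413 ⇒ V=12.2413 continue  boundary S*=-
step 0: (k=0,j=0): S=104.3500, (K−S)⁺=12.1500, hold=24.5137 ⇒ V=24.5137 continue  boundary S*=-

price = 24.5137
boundary = - - 65.4845 82.6638
tree:
24.5137
36.1354 12.2413
51.0155 20.5638 3.2945
64.6246 33.8362 6.3268 0.0000
75.4054 51.0155 12.1500 0.0000 0.0000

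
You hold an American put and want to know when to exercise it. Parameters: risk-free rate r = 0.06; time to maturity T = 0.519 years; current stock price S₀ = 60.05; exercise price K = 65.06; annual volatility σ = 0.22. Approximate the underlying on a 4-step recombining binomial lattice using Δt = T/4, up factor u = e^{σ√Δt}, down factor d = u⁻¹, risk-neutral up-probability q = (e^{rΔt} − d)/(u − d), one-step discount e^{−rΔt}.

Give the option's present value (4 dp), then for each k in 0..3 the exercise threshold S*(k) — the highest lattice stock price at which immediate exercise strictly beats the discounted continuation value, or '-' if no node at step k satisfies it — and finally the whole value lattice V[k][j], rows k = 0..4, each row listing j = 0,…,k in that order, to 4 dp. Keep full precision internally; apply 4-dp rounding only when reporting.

price = 6.1757
boundary = - 55.4750 51.2485 55.4750
tree:
6.1757
9.5850 3.2369
13.8115 5.7041 1.0921
17.7160 9.5850 2.3391 0.0000
21.3230 13.8115 5.0100 0.0000 0.0000

Δt=0.12975  u=1.08247  d=0.92381  q=0.52946  discount=0.99225
step 4 (expiry): payoffs max(K−S,0) = 21.3230 13.8115 5.0100 0.0000 0.0000
step 3: (k=3,j=0): S=47.3440, (K−S)⁺=17.7160, hold=17.2115 ⇒ V=17.7160 exercise | (k=3,j=1): S=55.4750, (K−S)⁺=9.5850, hold=9.0805 ⇒ V=9.5850 exercise | (k=3,j=2): S=65.0023, (K−S)⁺=0.0577, hold=2.3391 ⇒ V=2.3391 continue | (k=3,j=3): S=76.1660, (K−S)⁺=0.0000, hold=0.0000 ⇒ V=0.0000 continue  boundary S*=55.4750
step 2: (k=2,j=0): S=51.2485, (K−S)⁺=13.8115, hold=13.3070 ⇒ V=13.8115 exercise | (k=2,j=1): S=60.0500, (K−S)⁺=5.0100, hold=5.7041 ⇒ V=5.7041 continue | (k=2,j=2): S=70.3631, (K−S)⁺=0.0000, hold=1.0921 ⇒ V=1.0921 continue  boundary S*=51.2485
step 1: (k=1,j=0): S=55.4750, (K−S)⁺=9.5850, hold=9.4451 ⇒ V=9.5850 exercise | (k=1,j=1): S=65.0023, (K−S)⁺=0.0577, hold=3.2369 ⇒ V=3.2369 continue  boundary S*=55.4750
step 0: (k=0,j=0): S=60.0500, (K−S)⁺=5.0100, hold=6.1757 ⇒ V=6.1757 continue  boundary S*=-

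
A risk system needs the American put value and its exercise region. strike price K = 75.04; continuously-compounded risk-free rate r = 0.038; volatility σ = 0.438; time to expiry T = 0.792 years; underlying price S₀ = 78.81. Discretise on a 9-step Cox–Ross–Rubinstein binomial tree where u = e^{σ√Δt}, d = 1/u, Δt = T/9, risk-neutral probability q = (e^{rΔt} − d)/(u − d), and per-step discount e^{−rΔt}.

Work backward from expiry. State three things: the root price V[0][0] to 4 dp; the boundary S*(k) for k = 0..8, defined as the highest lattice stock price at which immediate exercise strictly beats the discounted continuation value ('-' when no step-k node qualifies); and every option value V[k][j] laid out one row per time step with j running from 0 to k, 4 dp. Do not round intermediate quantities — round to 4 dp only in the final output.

price = 9.3962
boundary = - - - - 46.8669 41.1565 46.8669 53.3698 60.7749
tree:
9.3962
12.9274 5.6426
17.3045 8.2835 2.8258
22.4601 11.8493 4.4848 1.0513
28.1731 16.4380 6.9691 1.8292 0.2172
33.8835 21.9877 10.5504 3.1445 0.4194 0.0000
38.8982 28.1731 15.4514 5.3233 0.8100 0.0000 0.0000
43.3019 33.8835 21.6702 8.8334 1.5641 0.0000 0.0000 0.0000
47.1690 38.8982 28.1731 14.2651 3.0204 0.0000 0.0000 0.0000 0.0000
50.5650 43.3019 33.8835 21.6702 5.8326 0.0000 0.0000 0.0000 0.0000 0.0000

params: Δt=0.08800 u=1.13875 d=0.87816 q=0.48042 e^(-rΔt)=0.99666
t_9 payoffs: 50.5650 43.3019 33.8835 21.6702 5.8326 0.0000 0.0000 0.0000 0.0000 0.0000
t_8: node(8,0) S=27.8710 payoff=47.1690 vs cont=46.9185 → 47.1690 [stop]  node(8,1) S=36.1418 payoff=38.8982 vs cont=38.6477 → 38.8982 [stop]  node(8,2) S=46.8669 payoff=28.1731 vs cont=27.9225 → 28.1731 [stop]  node(8,3) S=60.7749 payoff=14.2651 vs cont=14.0146 → 14.2651 [stop]  node(8,4) S=78.8100 payoff=0.0000 vs cont=3.0204 → 3.0204 [wait]  node(8,5) S=102.1971 payoff=0.0000 vs cont=0.0000 → 0.0000 [wait]  node(8,6) S=132.5244 payoff=0.0000 vs cont=0.0000 → 0.0000 [wait]  node(8,7) S=171.8515 payoff=0.0000 vs cont=0.0000 → 0.0000 [wait]  node(8,8) S=222.8490 payoff=0.0000 vs cont=0.0000 → 0.0000 [wait]  ⇒ S*(8)=60.7749
t_7: node(7,0) S=31.7381 payoff=43.3019 vs cont=43.0514 → 43.3019 [stop]  node(7,1) S=41.1565 payoff=33.8835 vs cont=33.6330 → 33.8835 [stop]  node(7,2) S=53.3698 payoff=21.6702 vs cont=21.4197 → 21.6702 [stop]  node(7,3) S=69.2074 payoff=5.8326 vs cont=8.8334 → 8.8334 [wait]  node(7,4) S=89.7449 payoff=0.0000 vs cont=1.5641 → 1.5641 [wait]  node(7,5) S=116.3770 payoff=0.0000 vs cont=0.0000 → 0.0000 [wait]  node(7,6) S=150.9123 payoff=0.0000 vs cont=0.0000 → 0.0000 [wait]  node(7,7) S=195.6960 payoff=0.0000 vs cont=0.0000 → 0.0000 [wait]  ⇒ S*(7)=53.3698
t_6: node(6,0) S=36.1418 payoff=38.8982 vs cont=38.6477 → 38.8982 [stop]  node(6,1) S=46.8669 payoff=28.1731 vs cont=27.9225 → 28.1731 [stop]  node(6,2) S=60.7749 payoff=14.2651 vs cont=15.4514 → 15.4514 [wait]  node(6,3) S=78.8100 payoff=0.0000 vs cont=5.3233 → 5.3233 [wait]  node(6,4) S=102.1971 payoff=0.0000 vs cont=0.8100 → 0.8100 [wait]  node(6,5) S=132.5244 payoff=0.0000 vs cont=0.0000 → 0.0000 [wait]  node(6,6) S=171.8515 payoff=0.0000 vs cont=0.0000 → 0.0000 [wait]  ⇒ S*(6)=46.8669
t_5: node(5,0) S=41.1565 payoff=33.8835 vs cont=33.6330 → 33.8835 [stop]  node(5,1) S=53.3698 payoff=21.6702 vs cont=21.9877 → 21.9877 [wait]  node(5,2) S=69.2074 payoff=5.8326 vs cont=10.5504 → 10.5504 [wait]  node(5,3) S=89.7449 payoff=0.0000 vs cont=3.1445 → 3.1445 [wait]  node(5,4) S=116.3770 payoff=0.0000 vs cont=0.4194 → 0.4194 [wait]  node(5,5) S=150.9123 payoff=0.0000 vs cont=0.0000 → 0.0000 [wait]  ⇒ S*(5)=41.1565
t_4: node(4,0) S=46.8669 payoff=28.1731 vs cont=28.0746 → 28.1731 [stop]  node(4,1) S=60.7749 payoff=14.2651 vs cont=16.4380 → 16.4380 [wait]  node(4,2) S=78.8100 payoff=0.0000 vs cont=6.9691 → 6.9691 [wait]  node(4,3) S=102.1971 payoff=0.0000 vs cont=1.8292 → 1.8292 [wait]  node(4,4) S=132.5244 payoff=0.0000 vs cont=0.2172 → 0.2172 [wait]  ⇒ S*(4)=46.8669
t_3: node(3,0) S=53.3698 payoff=21.6702 vs cont=22.4601 → 22.4601 [wait]  node(3,1) S=69.2074 payoff=5.8326 vs cont=11.8493 → 11.8493 [wait]  node(3,2) S=89.7449 payoff=0.0000 vs cont=4.4848 → 4.4848 [wait]  node(3,3) S=116.3770 payoff=0.0000 vs cont=1.0513 → 1.0513 [wait]  ⇒ S*(3)=-
t_2: node(2,0) S=60.7749 payoff=14.2651 vs cont=17.3045 → 17.3045 [wait]  node(2,1) S=78.8100 payoff=0.0000 vs cont=8.2835 → 8.2835 [wait]  node(2,2) S=102.1971 payoff=0.0000 vs cont=2.8258 → 2.8258 [wait]  ⇒ S*(2)=-
t_1: node(1,0) S=69.2074 payoff=5.8326 vs cont=12.9274 → 12.9274 [wait]  node(1,1) S=89.7449 payoff=0.0000 vs cont=5.6426 → 5.6426 [wait]  ⇒ S*(1)=-
t_0: node(0,0) S=78.8100 payoff=0.0000 vs cont=9.3962 → 9.3962 [wait]  ⇒ S*(0)=-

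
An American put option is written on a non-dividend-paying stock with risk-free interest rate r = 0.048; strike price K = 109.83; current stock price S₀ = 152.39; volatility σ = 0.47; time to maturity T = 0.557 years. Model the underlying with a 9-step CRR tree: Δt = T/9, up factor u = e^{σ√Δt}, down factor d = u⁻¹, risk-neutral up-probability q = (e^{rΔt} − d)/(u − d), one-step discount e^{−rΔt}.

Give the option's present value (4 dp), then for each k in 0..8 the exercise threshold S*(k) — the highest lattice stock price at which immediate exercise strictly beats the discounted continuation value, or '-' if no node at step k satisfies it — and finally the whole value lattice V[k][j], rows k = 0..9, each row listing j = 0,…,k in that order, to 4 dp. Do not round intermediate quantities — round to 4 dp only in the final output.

price = 3.5856
boundary = - - - - - - 75.5578 84.9296 95.4637
tree:
3.5856
5.5873 1.4693
8.5330 2.4748 0.4042
12.7204 4.1122 0.7408 0.0471
18.4116 6.7189 1.3529 0.0915 0.0000
25.6956 10.7436 2.4608 0.1776 0.0000 0.0000
34.2722 16.6917 4.4556 0.3449 0.0000 0.0000 0.0000
42.6098 24.9004 8.0252 0.6698 0.0000 0.0000 0.0000 0.0000
50.0274 34.2722 14.3663 1.3006 0.0000 0.0000 0.0000 0.0000 0.0000
56.6264 42.6098 24.9004 2.5255 0.0000 0.0000 0.0000 0.0000 0.0000 0.0000

Δt=0.06189  u=1.12403  d=0.88965  q=0.48350  discount=0.99703
step 9 (expiry): payoffs max(K−S,0) = 56.6264 42.6098 24.9004 2.5255 0.0000 0.0000 0.0000 0.0000 0.0000 0.0000
step 8: (k=8,j=0): S=59.8026, (K−S)⁺=50.0274, hold=49.7016 ⇒ V=50.0274 exercise | (k=8,j=1): S=75.5578, (K−S)⁺=34.2722, hold=33.9464 ⇒ V=34.2722 exercise | (k=8,j=2): S=95.4637, (K−S)⁺=14.3663, hold=14.0405 ⇒ V=14.3663 exercise | (k=8,j=3): S=120.6139, (K−S)⁺=0.0000, hold=1.3006 ⇒ V=1.3006 continue | (k=8,j=4): S=152.3900, (K−S)⁺=0.0000, hold=0.0000 ⇒ V=0.0000 continue | (k=8,j=5): S=192.5376, (K−S)⁺=0.0000, hold=0.0000 ⇒ V=0.0000 continue | (k=8,j=6): S=243.2621, (K−S)⁺=0.0000, hold=0.0000 ⇒ V=0.0000 continue | (k=8,j=7): S=307.3502, (K−S)⁺=0.0000, hold=0.0000 ⇒ V=0.0000 continue | (k=8,j=8): S=388.3225, (K−S)⁺=0.0000, hold=0.0000 ⇒ V=0.0000 continue  boundary S*=95.4637
step 7: (k=7,j=0): S=67.2202, (K−S)⁺=42.6098, hold=42.2840 ⇒ V=42.6098 exercise | (k=7,j=1): S=84.9296, (K−S)⁺=24.9004, hold=24.5746 ⇒ V=24.9004 exercise | (k=7,j=2): S=107.3045, (K−S)⁺=2.5255, hold=8.0252 ⇒ V=8.0252 continue | (k=7,j=3): S=135.5742, (K−S)⁺=0.0000, hold=0.6698 ⇒ V=0.6698 continue | (k=7,j=4): S=171.2916, (K−S)⁺=0.0000, hold=0.0000 ⇒ V=0.0000 continue | (k=7,j=5): S=216.4188, (K−S)⁺=0.0000, hold=0.0000 ⇒ V=0.0000 continue | (k=7,j=6): S=273.4349, (K−S)⁺=0.0000, hold=0.0000 ⇒ V=0.0000 continue | (k=7,j=7): S=345.4722, (K−S)⁺=0.0000, hold=0.0000 ⇒ V=0.0000 continue  boundary S*=84.9296
step 6: (k=6,j=0): S=75.5578, (K−S)⁺=34.2722, hold=33.9464 ⇒ V=34.2722 exercise | (k=6,j=1): S=95.4637, (K−S)⁺=14.3663, hold=16.6917 ⇒ V=16.6917 continue | (k=6,j=2): S=120.6139, (K−S)⁺=0.0000, hold=4.4556 ⇒ V=4.4556 continue | (k=6,j=3): S=152.3900, (K−S)⁺=0.0000, hold=0.3449 ⇒ V=0.3449 continue | (k=6,j=4): S=192.5376, (K−S)⁺=0.0000, hold=0.0000 ⇒ V=0.0000 continue | (k=6,j=5): S=243.2621, (K−S)⁺=0.0000, hold=0.0000 ⇒ V=0.0000 continue | (k=6,j=6): S=307.3502, (K−S)⁺=0.0000, hold=0.0000 ⇒ V=0.0000 continue  boundary S*=75.5578
step 5: (k=5,j=0): S=84.9296, (K−S)⁺=24.9004, hold=25.6956 ⇒ V=25.6956 continue | (k=5,j=1): S=107.3045, (K−S)⁺=2.5255, hold=10.7436 ⇒ V=10.7436 continue | (k=5,j=2): S=135.5742, (K−S)⁺=0.0000, hold=2.4608 ⇒ V=2.4608 continue | (k=5,j=3): S=171.2916, (K−S)⁺=0.0000, hold=0.1776 ⇒ V=0.1776 continue | (k=5,j=4): S=216.4188, (K−S)⁺=0.0000, hold=0.0000 ⇒ V=0.0000 continue | (k=5,j=5): S=273.4349, (K−S)⁺=0.0000, hold=0.0000 ⇒ V=0.0000 continue  boundary S*=-
step 4: (k=4,j=0): S=95.4637, (K−S)⁺=14.3663, hold=18.4116 ⇒ V=18.4116 continue | (k=4,j=1): S=120.6139, (K−S)⁺=0.0000, hold=6.7189 ⇒ V=6.7189 continue | (k=4,j=2): S=152.3900, (K−S)⁺=0.0000, hold=1.3529 ⇒ V=1.3529 continue | (k=4,j=3): S=192.5376, (K−S)⁺=0.0000, hold=0.0915 ⇒ V=0.0915 continue | (k=4,j=4): S=243.2621, (K−S)⁺=0.0000, hold=0.0000 ⇒ V=0.0000 continue  boundary S*=-
step 3: (k=3,j=0): S=107.3045, (K−S)⁺=2.5255, hold=12.7204 ⇒ V=12.7204 continue | (k=3,j=1): S=135.5742, (K−S)⁺=0.0000, hold=4.1122 ⇒ V=4.1122 continue | (k=3,j=2): S=171.2916, (K−S)⁺=0.0000, hold=0.7408 ⇒ V=0.7408 continue | (k=3,j=3): S=216.4188, (K−S)⁺=0.0000, hold=0.0471 ⇒ V=0.0471 continue  boundary S*=-
step 2: (k=2,j=0): S=120.6139, (K−S)⁺=0.0000, hold=8.5330 ⇒ V=8.5330 continue | (k=2,j=1): S=152.3900, (K−S)⁺=0.0000, hold=2.4748 ⇒ V=2.4748 continue | (k=2,j=2): S=192.5376, (K−S)⁺=0.0000, hold=0.4042 ⇒ V=0.4042 continue  boundary S*=-
step 1: (k=1,j=0): S=135.5742, (K−S)⁺=0.0000, hold=5.5873 ⇒ V=5.5873 continue | (k=1,j=1): S=171.2916, (K−S)⁺=0.0000, hold=1.4693 ⇒ V=1.4693 continue  boundary S*=-
step 0: (k=0,j=0): S=152.3900, (K−S)⁺=0.0000, hold=3.5856 ⇒ V=3.5856 continue  boundary S*=-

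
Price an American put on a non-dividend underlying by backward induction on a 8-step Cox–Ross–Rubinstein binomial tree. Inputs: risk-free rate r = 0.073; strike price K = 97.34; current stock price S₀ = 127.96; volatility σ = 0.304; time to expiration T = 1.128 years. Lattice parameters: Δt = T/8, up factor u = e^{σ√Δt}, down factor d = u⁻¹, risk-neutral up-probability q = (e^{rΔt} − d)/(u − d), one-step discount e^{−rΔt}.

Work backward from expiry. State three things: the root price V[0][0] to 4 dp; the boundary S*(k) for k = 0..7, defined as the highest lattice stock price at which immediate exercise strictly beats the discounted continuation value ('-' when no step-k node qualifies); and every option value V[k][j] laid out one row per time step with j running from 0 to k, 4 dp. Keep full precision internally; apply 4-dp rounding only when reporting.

price = 2.4351
boundary = - - - - - 72.3097 81.0536 72.3097
tree:
2.4351
4.1214 0.9067
6.8124 1.6870 0.1951
10.9374 3.0907 0.4079 0.0000
16.9318 5.5497 0.8526 0.0000 0.0000
25.0303 9.6962 1.7825 0.0000 0.0000 0.0000
32.8309 16.2864 3.7265 0.0000 0.0000 0.0000 0.0000
39.7900 25.0303 7.7904 0.0000 0.0000 0.0000 0.0000 0.0000
45.9983 32.8309 16.2864 0.0000 0.0000 0.0000 0.0000 0.0000 0.0000

Δt=0.14100  u=1.12092  d=0.89212  q=0.51671  discount=0.98976
step 8 (expiry): payoffs max(K−S,0) = 45.9983 32.8309 16.2864 0.0000 0.0000 0.0000 0.0000 0.0000 0.0000
step 7: (k=7,j=0): S=57.5500, (K−S)⁺=39.7900, hold=38.7932 ⇒ V=39.7900 exercise | (k=7,j=1): S=72.3097, (K−S)⁺=25.0303, hold=24.0335 ⇒ V=25.0303 exercise | (k=7,j=2): S=90.8547, (K−S)⁺=6.4853, hold=7.7904 ⇒ V=7.7904 continue | (k=7,j=3): S=114.1560, (K−S)⁺=0.0000, hold=0.0000 ⇒ V=0.0000 continue | (k=7,j=4): S=143.4332, (K−S)⁺=0.0000, hold=0.0000 ⇒ V=0.0000 continue | (k=7,j=5): S=180.2191, (K−S)⁺=0.0000, hold=0.0000 ⇒ V=0.0000 continue | (k=7,j=6): S=226.4394, (K−S)⁺=0.0000, hold=0.0000 ⇒ V=0.0000 continue | (k=7,j=7): S=284.5136, (K−S)⁺=0.0000, hold=0.0000 ⇒ V=0.0000 continue  boundary S*=72.3097
step 6: (k=6,j=0): S=64.5091, (K−S)⁺=32.8309, hold=31.8341 ⇒ V=32.8309 exercise | (k=6,j=1): S=81.0536, (K−S)⁺=16.2864, hold=15.9572 ⇒ V=16.2864 exercise | (k=6,j=2): S=101.8411, (K−S)⁺=0.0000, hold=3.7265 ⇒ V=3.7265 continue | (k=6,j=3): S=127.9600, (K−S)⁺=0.0000, hold=0.0000 ⇒ V=0.0000 continue | (k=6,j=4): S=160.7775, (K−S)⁺=0.0000, hold=0.0000 ⇒ V=0.0000 continue | (k=6,j=5): S=202.0116, (K−S)⁺=0.0000, hold=0.0000 ⇒ V=0.0000 continue | (k=6,j=6): S=253.8210, (K−S)⁺=0.0000, hold=0.0000 ⇒ V=0.0000 continue  boundary S*=81.0536
step 5: (k=5,j=0): S=72.3097, (K−S)⁺=25.0303, hold=24.0335 ⇒ V=25.0303 exercise | (k=5,j=1): S=90.8547, (K−S)⁺=6.4853, hold=9.6962 ⇒ V=9.6962 continue | (k=5,j=2): S=114.1560, (K−S)⁺=0.0000, hold=1.7825 ⇒ V=1.7825 continue | (k=5,j=3): S=143.4332, (K−S)⁺=0.0000, hold=0.0000 ⇒ V=0.0000 continue | (k=5,j=4): S=180.2191, (K−S)⁺=0.0000, hold=0.0000 ⇒ V=0.0000 continue | (k=5,j=5): S=226.4394, (K−S)⁺=0.0000, hold=0.0000 ⇒ V=0.0000 continue  boundary S*=72.3097
step 4: (k=4,j=0): S=81.0536, (K−S)⁺=16.2864, hold=16.9318 ⇒ V=16.9318 continue | (k=4,j=1): S=101.8411, (K−S)⁺=0.0000, hold=5.5497 ⇒ V=5.5497 continue | (k=4,j=2): S=127.9600, (K−S)⁺=0.0000, hold=0.8526 ⇒ V=0.8526 continue | (k=4,j=3): S=160.7775, (K−S)⁺=0.0000, hold=0.0000 ⇒ V=0.0000 continue | (k=4,j=4): S=202.0116, (K−S)⁺=0.0000, hold=0.0000 ⇒ V=0.0000 continue  boundary S*=-
step 3: (k=3,j=0): S=90.8547, (K−S)⁺=6.4853, hold=10.9374 ⇒ V=10.9374 continue | (k=3,j=1): S=114.1560, (K−S)⁺=0.0000, hold=3.0907 ⇒ V=3.0907 continue | (k=3,j=2): S=143.4332, (K−S)⁺=0.0000, hold=0.4079 ⇒ V=0.4079 continue | (k=3,j=3): S=180.2191, (K−S)⁺=0.0000, hold=0.0000 ⇒ V=0.0000 continue  boundary S*=-
step 2: (k=2,j=0): S=101.8411, (K−S)⁺=0.0000, hold=6.8124 ⇒ V=6.8124 continue | (k=2,j=1): S=127.9600, (K−S)⁺=0.0000, hold=1.6870 ⇒ V=1.6870 continue | (k=2,j=2): S=160.7775, (K−S)⁺=0.0000, hold=0.1951 ⇒ V=0.1951 continue  boundary S*=-
step 1: (k=1,j=0): S=114.1560, (K−S)⁺=0.0000, hold=4.1214 ⇒ V=4.1214 continue | (k=1,j=1): S=143.4332, (K−S)⁺=0.0000, hold=0.9067 ⇒ V=0.9067 continue  boundary S*=-
step 0: (k=0,j=0): S=127.9600, (K−S)⁺=0.0000, hold=2.4351 ⇒ V=2.4351 continue  boundary S*=-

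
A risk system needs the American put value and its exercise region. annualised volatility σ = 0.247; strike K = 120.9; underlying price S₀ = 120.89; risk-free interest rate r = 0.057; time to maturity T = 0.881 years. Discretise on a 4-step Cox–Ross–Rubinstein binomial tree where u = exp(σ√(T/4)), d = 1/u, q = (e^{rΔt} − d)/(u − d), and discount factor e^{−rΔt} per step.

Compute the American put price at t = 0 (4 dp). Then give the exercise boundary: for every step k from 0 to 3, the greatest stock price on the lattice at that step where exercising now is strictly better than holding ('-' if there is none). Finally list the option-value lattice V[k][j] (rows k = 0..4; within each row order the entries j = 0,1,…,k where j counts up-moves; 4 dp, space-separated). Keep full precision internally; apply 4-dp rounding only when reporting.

price = 8.5164
boundary = - - 95.8748 107.6583
tree:
8.5164
14.9495 2.9107
25.0252 6.2083 0.0022
35.5190 13.2417 0.0047 0.0000
44.8642 25.0252 0.0100 0.0000 0.0000

Δt=0.22025  u=1.12290  d=0.89055  q=0.52542  discount=0.98752
step 4 (expiry): payoffs max(K−S,0) = 44.8642 25.0252 0.0100 0.0000 0.0000
step 3: (k=3,j=0): S=85.3810, (K−S)⁺=35.5190, hold=34.0107 ⇒ V=35.5190 exercise | (k=3,j=1): S=107.6583, (K−S)⁺=13.2417, hold=11.7334 ⇒ V=13.2417 exercise | (k=3,j=2): S=135.7480, (K−S)⁺=0.0000, hold=0.0047 ⇒ V=0.0047 continue | (k=3,j=3): S=171.1668, (K−S)⁺=0.0000, hold=0.0000 ⇒ V=0.0000 continue  boundary S*=107.6583
step 2: (k=2,j=0): S=95.8748, (K−S)⁺=25.0252, hold=23.5169 ⇒ V=25.0252 exercise | (k=2,j=1): S=120.8900, (K−S)⁺=0.0100, hold=6.2083 ⇒ V=6.2083 continue | (k=2,j=2): S=152.4321, (K−S)⁺=0.0000, hold=0.0022 ⇒ V=0.0022 continue  boundary S*=95.8748
step 1: (k=1,j=0): S=107.6583, (K−S)⁺=13.2417, hold=14.9495 ⇒ V=14.9495 continue | (k=1,j=1): S=135.7480, (K−S)⁺=0.0000, hold=2.9107 ⇒ V=2.9107 continue  boundary S*=-
step 0: (k=0,j=0): S=120.8900, (K−S)⁺=0.0100, hold=8.5164 ⇒ V=8.5164 continue  boundary S*=-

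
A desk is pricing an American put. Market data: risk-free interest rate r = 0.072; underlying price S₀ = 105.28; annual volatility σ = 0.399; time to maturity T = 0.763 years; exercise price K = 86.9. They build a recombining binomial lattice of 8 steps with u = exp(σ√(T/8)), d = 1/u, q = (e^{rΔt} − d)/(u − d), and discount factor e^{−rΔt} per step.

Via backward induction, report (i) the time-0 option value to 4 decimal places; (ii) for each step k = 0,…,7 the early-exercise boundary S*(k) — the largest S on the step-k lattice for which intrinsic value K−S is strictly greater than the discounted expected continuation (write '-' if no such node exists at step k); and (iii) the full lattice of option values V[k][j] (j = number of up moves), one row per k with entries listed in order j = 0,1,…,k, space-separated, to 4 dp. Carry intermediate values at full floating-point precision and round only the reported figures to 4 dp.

params: Δt=0.09538 u=1.13114 d=0.88407 q=0.49712 e^(-rΔt)=0.99316
t_8 payoffs: 47.6150 36.6360 22.5888 4.6159 0.0000 0.0000 0.0000 0.0000 0.0000
t_7: node(7,0) S=44.4367 payoff=42.4633 vs cont=41.8686 → 42.4633 [stop]  node(7,1) S=56.8554 payoff=30.0446 vs cont=29.4499 → 30.0446 [stop]  node(7,2) S=72.7447 payoff=14.1553 vs cont=13.5606 → 14.1553 [stop]  node(7,3) S=93.0746 payoff=0.0000 vs cont=2.3053 → 2.3053 [wait]  node(7,4) S=119.0860 payoff=0.0000 vs cont=0.0000 → 0.0000 [wait]  node(7,5) S=152.3668 payoff=0.0000 vs cont=0.0000 → 0.0000 [wait]  node(7,6) S=194.9486 payoff=0.0000 vs cont=0.0000 → 0.0000 [wait]  node(7,7) S=249.4307 payoff=0.0000 vs cont=0.0000 → 0.0000 [wait]  ⇒ S*(7)=72.7447
t_6: node(6,0) S=50.2640 payoff=36.6360 vs cont=36.0413 → 36.6360 [stop]  node(6,1) S=64.3112 payoff=22.5888 vs cont=21.9941 → 22.5888 [stop]  node(6,2) S=82.2841 payoff=4.6159 vs cont=8.2079 → 8.2079 [wait]  node(6,3) S=105.2800 payoff=0.0000 vs cont=1.1514 → 1.1514 [wait]  node(6,4) S=134.7025 payoff=0.0000 vs cont=0.0000 → 0.0000 [wait]  node(6,5) S=172.3476 payoff=0.0000 vs cont=0.0000 → 0.0000 [wait]  node(6,6) S=220.5135 payoff=0.0000 vs cont=0.0000 → 0.0000 [wait]  ⇒ S*(6)=64.3112
t_5: node(5,0) S=56.8554 payoff=30.0446 vs cont=29.4499 → 30.0446 [stop]  node(5,1) S=72.7447 payoff=14.1553 vs cont=15.3341 → 15.3341 [wait]  node(5,2) S=93.0746 payoff=0.0000 vs cont=4.6677 → 4.6677 [wait]  node(5,3) S=119.0860 payoff=0.0000 vs cont=0.5750 → 0.5750 [wait]  node(5,4) S=152.3668 payoff=0.0000 vs cont=0.0000 → 0.0000 [wait]  node(5,5) S=194.9486 payoff=0.0000 vs cont=0.0000 → 0.0000 [wait]  ⇒ S*(5)=56.8554
t_4: node(4,0) S=64.3112 payoff=22.5888 vs cont=22.5761 → 22.5888 [stop]  node(4,1) S=82.2841 payoff=4.6159 vs cont=9.9629 → 9.9629 [wait]  node(4,2) S=105.2800 payoff=0.0000 vs cont=2.6151 → 2.6151 [wait]  node(4,3) S=134.7025 payoff=0.0000 vs cont=0.2872 → 0.2872 [wait]  node(4,4) S=172.3476 payoff=0.0000 vs cont=0.0000 → 0.0000 [wait]  ⇒ S*(4)=64.3112
t_3: node(3,0) S=72.7447 payoff=14.1553 vs cont=16.2006 → 16.2006 [wait]  node(3,1) S=93.0746 payoff=0.0000 vs cont=6.2670 → 6.2670 [wait]  node(3,2) S=119.0860 payoff=0.0000 vs cont=1.4479 → 1.4479 [wait]  node(3,3) S=152.3668 payoff=0.0000 vs cont=0.1434 → 0.1434 [wait]  ⇒ S*(3)=-
t_2: node(2,0) S=82.2841 payoff=4.6159 vs cont=11.1853 → 11.1853 [wait]  node(2,1) S=105.2800 payoff=0.0000 vs cont=3.8448 → 3.8448 [wait]  node(2,2) S=134.7025 payoff=0.0000 vs cont=0.7939 → 0.7939 [wait]  ⇒ S*(2)=-
t_1: node(1,0) S=93.0746 payoff=0.0000 vs cont=7.4846 → 7.4846 [wait]  node(1,1) S=119.0860 payoff=0.0000 vs cont=2.3122 → 2.3122 [wait]  ⇒ S*(1)=-
t_0: node(0,0) S=105.2800 payoff=0.0000 vs cont=4.8797 → 4.8797 [wait]  ⇒ S*(0)=-

price = 4.8797
boundary = - - - - 64.3112 56.8554 64.3112 72.7447
tree:
4.8797
7.4846 2.3122
11.1853 3.8448 0.7939
16.2006 6.2670 1.4479 0.1434
22.5888 9.9629 2.6151 0.2872 0.0000
30.0446 15.3341 4.6677 0.5750 0.0000 0.0000
36.6360 22.5888 8.2079 1.1514 0.0000 0.0000 0.0000
42.4633 30.0446 14.1553 2.3053 0.0000 0.0000 0.0000 0.0000
47.6150 36.6360 22.5888 4.6159 0.0000 0.0000 0.0000 0.0000 0.0000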